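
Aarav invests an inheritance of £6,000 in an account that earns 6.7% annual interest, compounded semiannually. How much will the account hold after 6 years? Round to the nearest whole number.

£8,910

Periodic rate = 6.7%/2 = 0.0335; periods = 2·6 = 12.
A = 6,000·(1 + 0.0335)^12 ≈ 6,000·1.484997668 ≈ 8,909.9860.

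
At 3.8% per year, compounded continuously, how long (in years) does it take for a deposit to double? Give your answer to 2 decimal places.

e^(0.038t) = 2, so 0.038t = ln 2 ≈ 0.69315.
t ≈ 0.69315/0.038 ≈ 18.2407.

18.24 years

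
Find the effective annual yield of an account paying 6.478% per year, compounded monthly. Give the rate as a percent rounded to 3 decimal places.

6.674%

EAR = (1 + 6.478%/12)^12 − 1 = (1 + 0.00539833)^12 − 1.
(1 + 0.00539833)^12 ≈ 1.066738, so EAR ≈ 6.67384%.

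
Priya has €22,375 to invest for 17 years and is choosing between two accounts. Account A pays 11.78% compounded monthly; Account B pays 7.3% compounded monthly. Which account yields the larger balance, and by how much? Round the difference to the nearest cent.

Account A, by €87,043.39

Account A growth factor: (1 + 0.1178/12)^204 ≈ 7.33629854411; balance ≈ 164,149.6799.
Account B growth factor: (1 + 0.073/12)^204 ≈ 3.4460909501; balance ≈ 77,106.2850.
Account A is larger by 87,043.3949.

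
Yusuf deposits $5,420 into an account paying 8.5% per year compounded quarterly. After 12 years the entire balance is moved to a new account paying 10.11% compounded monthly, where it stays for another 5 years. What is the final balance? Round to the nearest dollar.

$24,601

Phase 1: 5,420·(1 + 0.02125)^48 ≈ 14,870.9470.
Phase 2: 14,870.9470·(1 + 0.008425)^60 ≈ 24,601.1184.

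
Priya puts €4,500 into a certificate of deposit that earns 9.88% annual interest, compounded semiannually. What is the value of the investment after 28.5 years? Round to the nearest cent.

Growth factor = (1 + 0.0494)^57 ≈ 15.618539208.
A ≈ 4,500 × 15.618539208 ≈ 70,283.4264.

€70,283.43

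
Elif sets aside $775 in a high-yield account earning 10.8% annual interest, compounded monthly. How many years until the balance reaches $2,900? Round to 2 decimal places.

We need (1 + 0.009)^(12t) = 3.7419, so 12t = ln 3.7419 / ln 1.009 ≈ 147.2814.
t ≈ 147.2814/12 = 12.2734 years.

12.27 years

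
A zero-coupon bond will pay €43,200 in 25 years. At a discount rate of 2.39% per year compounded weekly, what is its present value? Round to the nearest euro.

€23,771

Periodic rate = 2.39%/52 = 0.000459615; 1300 periods.
P = 43,200/(1 + 0.0239/52)^1300 ≈ 43,200/1.8173197157 ≈ 23,771.2713.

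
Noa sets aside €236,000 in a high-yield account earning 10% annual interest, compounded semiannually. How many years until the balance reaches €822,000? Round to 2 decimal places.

(1 + 0.05)^(2t) = 822,000/236,000 = 3.4831.
2t·ln(1 + 0.05) = ln(3.4831); 2t = 1.2479/0.0487902 ≈ 25.5771.
t ≈ 12.7885 years.

12.79 years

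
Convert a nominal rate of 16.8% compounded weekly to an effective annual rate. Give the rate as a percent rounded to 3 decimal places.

EAR = (1 + 16.8%/52)^52 − 1 = (1 + 0.00323077)^52 − 1.
(1 + 0.00323077)^52 ≈ 1.182616, so EAR ≈ 18.26163%.

18.262%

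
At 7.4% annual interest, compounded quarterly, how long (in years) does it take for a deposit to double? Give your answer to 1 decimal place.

9.5 years

(1 + 0.0185)^(4t) = 2.
4t = ln 2 / ln(1 + 0.0185) ≈ 0.69315/0.018331 ≈ 37.8129.
t ≈ 9.4532.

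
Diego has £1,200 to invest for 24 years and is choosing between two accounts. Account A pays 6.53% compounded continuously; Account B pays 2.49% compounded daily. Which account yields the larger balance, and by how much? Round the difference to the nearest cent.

Account A, by £3,570.59

Account A growth factor: e^(0.0653·24) = e^1.5672 ≈ 4.793208403; balance ≈ 5,751.8501.
Account B growth factor: (1 + 0.0249/365)^8760 ≈ 1.817713908; balance ≈ 2,181.2567.
Account A is larger by 3,570.5934.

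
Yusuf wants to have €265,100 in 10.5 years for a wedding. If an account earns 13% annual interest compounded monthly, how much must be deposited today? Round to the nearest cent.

€68,200.23

Periodic rate = 13%/12 = 0.0108333; 126 periods.
P = 265,100/(1 + 0.13/12)^126 ≈ 265,100/3.88708383297 ≈ 68,200.2271.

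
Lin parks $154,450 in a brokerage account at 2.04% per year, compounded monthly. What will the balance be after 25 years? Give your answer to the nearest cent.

$257,092.88

Periodic rate = 2.04%/12 = 0.0017; periods = 12·25 = 300.
A = 154,450·(1 + 0.0017)^300 ≈ 154,450·1.66457026442 ≈ 257,092.8773.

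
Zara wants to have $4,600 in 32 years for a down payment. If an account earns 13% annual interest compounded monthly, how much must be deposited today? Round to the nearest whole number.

Periodic rate = 13%/12 = 0.0108333; 384 periods.
P = 4,600/(1 + 0.13/12)^384 ≈ 4,600/62.65403574 ≈ 73.4191.

$73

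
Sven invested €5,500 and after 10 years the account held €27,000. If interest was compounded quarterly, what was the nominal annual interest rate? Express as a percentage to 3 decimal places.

(1 + r/4)^40 = 27,000/5,500 = 4.90909.
1 + r/4 = 4.90909^(1/40) ≈ 1.040579, so r/4 ≈ 0.0405789.
r ≈ 4·0.0405789 = 16.23157%.

16.232%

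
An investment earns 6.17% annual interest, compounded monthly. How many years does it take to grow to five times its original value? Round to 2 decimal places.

(1 + 0.00514167)^(12t) = 5.
12t = ln 5 / ln(1 + 0.00514167) ≈ 1.6094/0.00512849 ≈ 313.8227.
t ≈ 26.1519.

26.15 years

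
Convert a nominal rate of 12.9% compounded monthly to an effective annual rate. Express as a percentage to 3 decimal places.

EAR = (1 + 12.9%/12)^12 − 1 = (1 + 0.01075)^12 − 1.
(1 + 0.01075)^12 ≈ 1.136907, so EAR ≈ 13.69072%.

13.691%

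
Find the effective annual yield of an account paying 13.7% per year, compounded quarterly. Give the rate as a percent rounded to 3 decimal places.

14.420%

EAR = (1 + 13.7%/4)^4 − 1 = (1 + 0.03425)^4 − 1.
(1 + 0.03425)^4 ≈ 1.1442, so EAR ≈ 14.42005%.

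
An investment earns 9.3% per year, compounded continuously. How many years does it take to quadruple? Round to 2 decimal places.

14.91 years

e^(0.093t) = 4, so 0.093t = ln 4 ≈ 1.3863.
t ≈ 1.3863/0.093 ≈ 14.9064.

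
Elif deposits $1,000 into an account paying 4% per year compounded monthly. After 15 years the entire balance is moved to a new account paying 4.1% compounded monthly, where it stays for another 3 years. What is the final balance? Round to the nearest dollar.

$2,058

After 15 years at 4%: 1,000 × 1.820301627 ≈ 1,820.3016.
Then 3 years at 4.1%: 1,820.3016 × 1.130647359 ≈ 2,058.1192.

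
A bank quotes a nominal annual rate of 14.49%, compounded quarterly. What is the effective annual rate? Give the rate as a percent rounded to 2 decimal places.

One year is 4 periods at 0.036225 each: (1 + 0.036225)^4 ≈ 1.152965.
EAR = 1.152965 − 1 ≈ 15.29654%.

15.30%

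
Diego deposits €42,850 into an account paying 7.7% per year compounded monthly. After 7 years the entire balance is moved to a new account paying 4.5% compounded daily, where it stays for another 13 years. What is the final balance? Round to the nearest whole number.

After 7 years at 7.7%: 42,850 × 1.71134236348 ≈ 73,331.0203.
Then 13 years at 4.5%: 73,331.0203 × 1.7949262618 ≈ 131,623.7741.

€131,624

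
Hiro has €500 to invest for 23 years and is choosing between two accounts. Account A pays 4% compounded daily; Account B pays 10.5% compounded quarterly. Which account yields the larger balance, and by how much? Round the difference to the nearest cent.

Account A growth factor: (1 + 0.04/365)^8395 ≈ 2.509163907; balance ≈ 1,254.5820.
Account B growth factor: (1 + 0.02625)^92 ≈ 10.84655073; balance ≈ 5,423.2754.
Account B is larger by 4,168.6934.

Account B, by €4,168.69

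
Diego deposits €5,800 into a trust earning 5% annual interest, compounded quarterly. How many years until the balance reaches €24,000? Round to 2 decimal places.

28.58 years

We need (1 + 0.0125)^(4t) = 4.1379, so 4t = ln 4.1379 / ln 1.0125 ≈ 114.3243.
t ≈ 114.3243/4 = 28.5811 years.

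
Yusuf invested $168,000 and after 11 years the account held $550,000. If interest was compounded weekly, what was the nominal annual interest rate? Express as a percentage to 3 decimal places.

The 572-period growth factor is 550,000/168,000 = 3.27381.
r/52 = 3.27381^(1/572) − 1 ≈ 0.0020755, so r ≈ 52·0.0020755 = 10.79259%.

10.793%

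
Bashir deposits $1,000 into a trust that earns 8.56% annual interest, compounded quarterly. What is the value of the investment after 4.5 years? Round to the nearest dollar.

$1,464

Periodic rate = 8.56%/4 = 0.0214; periods = 4·4.5 = 18.
A = 1,000·(1 + 0.0214)^18 ≈ 1,000·1.463947031 ≈ 1,463.9470.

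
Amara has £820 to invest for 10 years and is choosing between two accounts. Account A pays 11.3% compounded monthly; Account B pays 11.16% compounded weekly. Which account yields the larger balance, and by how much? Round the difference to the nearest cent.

Account A, by £24.90

A: (1 + 0.113/12)^120 ≈ 3.079332182, so 820 × 3.079332182 ≈ 2,525.0524.
B: (1 + 0.1116/52)^520 ≈ 3.048971001, so 820 × 3.048971001 ≈ 2,500.1562.
Difference ≈ 24.8962 in favor of A.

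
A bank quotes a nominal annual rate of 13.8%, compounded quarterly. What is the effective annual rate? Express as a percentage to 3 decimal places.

EAR = (1 + 13.8%/4)^4 − 1 = (1 + 0.0345)^4 − 1.
(1 + 0.0345)^4 ≈ 1.145307, so EAR ≈ 14.53072%.

14.531%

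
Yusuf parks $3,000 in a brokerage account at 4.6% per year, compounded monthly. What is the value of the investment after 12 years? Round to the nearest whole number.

Periodic rate = 4.6%/12 = 0.00383333; periods = 12·12 = 144.
A = 3,000·(1 + 0.046/12)^144 ≈ 3,000·1.734891189 ≈ 5,204.6736.

$5,205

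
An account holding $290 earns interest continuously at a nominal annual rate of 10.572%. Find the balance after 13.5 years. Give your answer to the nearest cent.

A = P·e^(rt) = 290·e^(0.10572·13.5) = 290·e^1.42722.
e^1.42722 ≈ 4.167098541, so A ≈ 1,208.4586.

$1,208.46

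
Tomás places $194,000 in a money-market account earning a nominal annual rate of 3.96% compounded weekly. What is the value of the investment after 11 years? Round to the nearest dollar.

$299,853

Growth factor = (1 + 0.0396/52)^572 ≈ 1.54563406015.
A ≈ 194,000 × 1.54563406015 ≈ 299,853.0077.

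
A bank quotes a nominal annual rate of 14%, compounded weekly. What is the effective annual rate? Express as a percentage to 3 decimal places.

15.006%

EAR = (1 + 14%/52)^52 − 1 = (1 + 0.00269231)^52 − 1.
(1 + 0.00269231)^52 ≈ 1.150057, so EAR ≈ 15.00574%.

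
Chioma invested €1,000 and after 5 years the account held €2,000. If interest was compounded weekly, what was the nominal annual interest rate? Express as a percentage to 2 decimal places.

(1 + r/52)^260 = 2,000/1,000 = 2.
1 + r/52 = 2^(1/260) ≈ 1.00267, so r/52 ≈ 0.00266951.
r ≈ 52·0.00266951 = 13.88144%.

13.88%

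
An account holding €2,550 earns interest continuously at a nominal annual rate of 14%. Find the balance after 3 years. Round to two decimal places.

€3,881.00

A = P·e^(rt) = 2,550·e^(0.14·3) = 2,550·e^0.42.
e^0.42 ≈ 1.521961556, so A ≈ 3,881.0020.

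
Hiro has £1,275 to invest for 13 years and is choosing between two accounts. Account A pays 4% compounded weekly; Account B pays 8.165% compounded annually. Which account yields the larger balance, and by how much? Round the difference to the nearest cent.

A: (1 + 0.04/52)^676 ≈ 1.68169145, so 1,275 × 1.68169145 ≈ 2,144.1566.
B: (1 + 0.08165)^13 ≈ 2.774136395, so 1,275 × 2.774136395 ≈ 3,537.0239.
Difference ≈ 1,392.8673 in favor of B.

Account B, by £1,392.87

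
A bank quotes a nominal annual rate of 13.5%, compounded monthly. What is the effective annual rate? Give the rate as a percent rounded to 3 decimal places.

14.367%

One year is 12 periods at 0.01125 each: (1 + 0.01125)^12 ≈ 1.143674.
EAR = 1.143674 − 1 ≈ 14.36744%.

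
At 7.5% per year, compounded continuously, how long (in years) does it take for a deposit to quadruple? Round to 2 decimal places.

18.48 years

e^(0.075t) = 4, so 0.075t = ln 4 ≈ 1.3863.
t ≈ 1.3863/0.075 ≈ 18.4839.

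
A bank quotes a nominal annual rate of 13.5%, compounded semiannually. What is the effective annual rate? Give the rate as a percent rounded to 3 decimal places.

EAR = (1 + 13.5%/2)^2 − 1 = (1 + 0.0675)^2 − 1.
(1 + 0.0675)^2 ≈ 1.139556, so EAR ≈ 13.95562%.

13.956%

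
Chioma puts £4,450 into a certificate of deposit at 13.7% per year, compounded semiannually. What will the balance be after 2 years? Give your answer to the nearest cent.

Periodic rate = 13.7%/2 = 0.0685; periods = 2·2 = 4.
A = 4,450·(1 + 0.0685)^4 ≈ 4,450·1.303461194 ≈ 5,800.4023.

£5,800.40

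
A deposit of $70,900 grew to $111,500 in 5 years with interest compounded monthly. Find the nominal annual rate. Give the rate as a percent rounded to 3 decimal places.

The 60-period growth factor is 111,500/70,900 = 1.57264.
r/12 = 1.57264^(1/60) − 1 ≈ 0.00757444, so r ≈ 12·0.00757444 = 9.08933%.

9.089%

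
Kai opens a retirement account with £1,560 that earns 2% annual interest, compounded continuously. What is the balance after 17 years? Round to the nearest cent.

A = P·e^(rt) = 1,560·e^(0.02·17) = 1,560·e^0.34.
e^0.34 ≈ 1.404947591, so A ≈ 2,191.7182.

£2,191.72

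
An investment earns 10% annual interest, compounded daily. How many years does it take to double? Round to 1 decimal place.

(1 + 0.000273973)^(365t) = 2.
365t = ln 2 / ln(1 + 0.000273973) ≈ 0.69315/0.000273935 ≈ 2530.3338.
t ≈ 6.9324.

6.9 years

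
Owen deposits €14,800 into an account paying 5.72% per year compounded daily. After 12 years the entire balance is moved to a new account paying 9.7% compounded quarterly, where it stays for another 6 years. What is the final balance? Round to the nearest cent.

After 12 years at 5.72%: 14,800 × 1.9864442311 ≈ 29,399.3746.
Then 6 years at 9.7%: 29,399.3746 × 1.7772288026 ≈ 52,249.4154.

€52,249.42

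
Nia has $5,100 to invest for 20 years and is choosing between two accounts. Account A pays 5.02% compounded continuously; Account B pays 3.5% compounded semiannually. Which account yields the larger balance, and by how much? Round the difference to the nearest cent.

A: e^(0.0502·20) = e^1.004 ≈ 2.7291767311, so 5,100 × 2.7291767311 ≈ 13,918.8013.
B: (1 + 0.0175)^40 ≈ 2.0015973432, so 5,100 × 2.0015973432 ≈ 10,208.1465.
Difference ≈ 3,710.6549 in favor of A.

Account A, by $3,710.65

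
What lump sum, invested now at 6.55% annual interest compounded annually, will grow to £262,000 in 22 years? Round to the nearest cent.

£64,882.16

Annual rate = 6.55% = 0.0655; 22 periods.
P = 262,000/(1 + 0.0655)^22 ≈ 262,000/4.03808995292 ≈ 64,882.1604.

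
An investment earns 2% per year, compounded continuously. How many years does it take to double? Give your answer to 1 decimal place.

34.7 years

e^(0.02t) = 2, so 0.02t = ln 2 ≈ 0.69315.
t ≈ 0.69315/0.02 ≈ 34.6574.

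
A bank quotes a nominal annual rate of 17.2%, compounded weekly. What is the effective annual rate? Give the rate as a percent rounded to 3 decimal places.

EAR = (1 + 17.2%/52)^52 − 1 = (1 + 0.00330769)^52 − 1.
(1 + 0.00330769)^52 ≈ 1.187341, so EAR ≈ 18.73408%.

18.734%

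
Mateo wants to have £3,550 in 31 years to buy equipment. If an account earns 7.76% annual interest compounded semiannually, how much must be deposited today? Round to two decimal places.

Periodic rate = 7.76%/2 = 0.0388; 62 periods.
P = 3,550/(1 + 0.0388)^62 ≈ 3,550/10.59205774 ≈ 335.1568.

£335.16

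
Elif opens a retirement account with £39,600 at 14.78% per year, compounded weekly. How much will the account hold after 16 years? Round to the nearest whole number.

£420,008

Growth factor = (1 + 0.1478/52)^832 ≈ 10.6062729097.
A ≈ 39,600 × 10.6062729097 ≈ 420,008.4072.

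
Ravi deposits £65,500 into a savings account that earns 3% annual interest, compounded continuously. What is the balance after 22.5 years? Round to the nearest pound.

A = P·e^(rt) = 65,500·e^(0.03·22.5) = 65,500·e^0.675.
e^0.675 ≈ 1.96403297597, so A ≈ 128,644.1599.

£128,644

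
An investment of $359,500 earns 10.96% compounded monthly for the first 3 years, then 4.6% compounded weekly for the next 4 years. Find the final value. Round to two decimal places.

$599,406.74

After 3 years at 10.96%: 359,500 × 1.38722806802 ≈ 498,708.4905.
Then 4 years at 4.6%: 498,708.4905 × 1.20191805913 ≈ 599,406.7409.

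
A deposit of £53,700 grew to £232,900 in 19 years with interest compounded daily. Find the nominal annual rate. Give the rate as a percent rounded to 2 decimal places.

(1 + r/365)^6935 = 232,900/53,700 = 4.33706.
1 + r/365 = 4.33706^(1/6935) ≈ 1.000212, so r/365 ≈ 0.000211586.
r ≈ 365·0.000211586 = 7.72290%.

7.72%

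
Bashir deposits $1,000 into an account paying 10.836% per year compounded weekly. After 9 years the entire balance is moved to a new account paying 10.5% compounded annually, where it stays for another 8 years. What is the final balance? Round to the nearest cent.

After 9 years at 10.836%: 1,000 × 2.649114106 ≈ 2,649.1141.
Then 8 years at 10.5%: 2,649.1141 × 2.222788925 ≈ 5,888.4215.

$5,888.42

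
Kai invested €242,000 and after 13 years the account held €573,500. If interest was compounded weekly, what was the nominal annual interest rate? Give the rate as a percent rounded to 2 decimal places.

The 676-period growth factor is 573,500/242,000 = 2.36983.
r/52 = 2.36983^(1/676) − 1 ≈ 0.00127718, so r ≈ 52·0.00127718 = 6.64132%.

6.64%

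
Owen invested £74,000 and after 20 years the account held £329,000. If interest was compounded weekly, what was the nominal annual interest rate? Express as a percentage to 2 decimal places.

The 1040-period growth factor is 329,000/74,000 = 4.44595.
r/52 = 4.44595^(1/1040) − 1 ≈ 0.00143564, so r ≈ 52·0.00143564 = 7.46532%.

7.47%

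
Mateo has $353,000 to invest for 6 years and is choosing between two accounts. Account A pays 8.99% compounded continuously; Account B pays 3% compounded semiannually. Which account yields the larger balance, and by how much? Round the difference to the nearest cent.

Account A, by $183,333.87

A: e^(0.0899·6) = e^0.5394 ≈ 1.71497756689, so 353,000 × 1.71497756689 ≈ 605,387.0811.
B: (1 + 0.015)^12 ≈ 1.19561817146, so 353,000 × 1.19561817146 ≈ 422,053.2145.
Difference ≈ 183,333.8666 in favor of A.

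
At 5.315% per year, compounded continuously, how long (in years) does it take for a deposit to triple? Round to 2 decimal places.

e^(0.05315t) = 3, so 0.05315t = ln 3 ≈ 1.0986.
t ≈ 1.0986/0.05315 ≈ 20.6700.

20.67 years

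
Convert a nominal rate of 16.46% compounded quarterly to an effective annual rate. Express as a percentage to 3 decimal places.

EAR = (1 + 16.46%/4)^4 − 1 = (1 + 0.04115)^4 − 1.
(1 + 0.04115)^4 ≈ 1.175042, so EAR ≈ 17.50415%.

17.504%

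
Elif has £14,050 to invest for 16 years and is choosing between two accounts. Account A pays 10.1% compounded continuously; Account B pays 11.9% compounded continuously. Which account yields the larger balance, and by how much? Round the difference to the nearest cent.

Account A growth factor: e^(0.101·16) = e^1.616 ≈ 5.0329183262; balance ≈ 70,712.5025.
Account B growth factor: e^(0.119·16) = e^1.904 ≈ 6.7126915786; balance ≈ 94,313.3167.
Account B is larger by 23,600.8142.

Account B, by £23,600.81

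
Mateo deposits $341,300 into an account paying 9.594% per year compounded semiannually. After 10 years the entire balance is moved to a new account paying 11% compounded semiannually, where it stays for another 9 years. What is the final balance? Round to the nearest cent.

$2,283,797.37

Phase 1: 341,300·(1 + 0.04797)^20 ≈ 871,190.8307.
Phase 2: 871,190.8307·(1 + 0.055)^18 ≈ 2,283,797.3737.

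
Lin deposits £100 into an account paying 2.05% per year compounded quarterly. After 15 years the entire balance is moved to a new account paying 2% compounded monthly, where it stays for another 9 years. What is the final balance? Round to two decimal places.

Phase 1: 100·(1 + 0.005125)^60 ≈ 135.8953.
Phase 2: 135.8953·(1 + 0.02/12)^108 ≈ 162.6719.

£162.67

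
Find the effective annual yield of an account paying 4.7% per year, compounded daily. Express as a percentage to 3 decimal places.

EAR = (1 + 4.7%/365)^365 − 1 = (1 + 0.000128767)^365 − 1.
(1 + 0.000128767)^365 ≈ 1.048119, so EAR ≈ 4.81188%.

4.812%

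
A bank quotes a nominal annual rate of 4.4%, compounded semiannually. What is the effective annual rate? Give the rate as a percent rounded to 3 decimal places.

4.448%

EAR = (1 + 4.4%/2)^2 − 1 = (1 + 0.022)^2 − 1.
(1 + 0.022)^2 ≈ 1.044484, so EAR ≈ 4.44840%.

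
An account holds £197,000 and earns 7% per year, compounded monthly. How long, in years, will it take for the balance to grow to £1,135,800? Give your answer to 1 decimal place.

25.1 years

We need (1 + 0.00583333)^(12t) = 5.7655, so 12t = ln 5.7655 / ln 1.005833 ≈ 301.1989.
t ≈ 301.1989/12 = 25.0999 years.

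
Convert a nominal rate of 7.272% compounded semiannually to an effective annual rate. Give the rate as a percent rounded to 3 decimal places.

7.404%

EAR = (1 + 7.272%/2)^2 − 1 = (1 + 0.03636)^2 − 1.
(1 + 0.03636)^2 ≈ 1.074042, so EAR ≈ 7.40420%.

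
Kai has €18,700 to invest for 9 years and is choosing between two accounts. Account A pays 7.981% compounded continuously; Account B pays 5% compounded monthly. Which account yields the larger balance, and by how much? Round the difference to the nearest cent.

Account A growth factor: e^(0.07981·9) = e^0.71829 ≈ 2.0509231318; balance ≈ 38,352.2626.
Account B growth factor: (1 + 0.05/12)^108 ≈ 1.5668466494; balance ≈ 29,300.0323.
Account A is larger by 9,052.2302.

Account A, by €9,052.23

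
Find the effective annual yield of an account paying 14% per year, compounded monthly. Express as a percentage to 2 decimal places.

14.93%

EAR = (1 + 14%/12)^12 − 1 = (1 + 0.0116667)^12 − 1.
(1 + 0.0116667)^12 ≈ 1.149342, so EAR ≈ 14.93420%.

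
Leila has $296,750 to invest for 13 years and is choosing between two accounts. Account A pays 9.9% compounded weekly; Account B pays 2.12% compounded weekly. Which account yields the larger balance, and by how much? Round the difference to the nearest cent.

Account A growth factor: (1 + 0.099/52)^676 ≈ 3.61747557554; balance ≈ 1,073,485.8770.
Account B growth factor: (1 + 0.0212/52)^676 ≈ 1.3172468454; balance ≈ 390,893.0014.
Account A is larger by 682,592.8757.

Account A, by $682,592.88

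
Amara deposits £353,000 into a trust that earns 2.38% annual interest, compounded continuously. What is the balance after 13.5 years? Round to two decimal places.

A = P·e^(rt) = 353,000·e^(0.0238·13.5) = 353,000·e^0.3213.
e^0.3213 ≈ 1.37891919461, so A ≈ 486,758.4757.

£486,758.48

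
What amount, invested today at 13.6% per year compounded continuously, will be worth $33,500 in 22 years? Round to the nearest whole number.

P = A·e^(−rt) = 33,500·e^(−2.992).
e^(−2.992) ≈ 0.050186962358, so P ≈ 1,681.2632.

$1,681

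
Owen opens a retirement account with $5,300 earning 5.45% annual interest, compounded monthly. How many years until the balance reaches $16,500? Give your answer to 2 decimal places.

We need (1 + 0.00454167)^(12t) = 3.1132, so 12t = ln 3.1132 / ln 1.004542 ≈ 250.6196.
t ≈ 250.6196/12 = 20.8850 years.

20.88 years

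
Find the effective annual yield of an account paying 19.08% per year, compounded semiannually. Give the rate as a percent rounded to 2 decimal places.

19.99%

One year is 2 periods at 0.0954 each: (1 + 0.0954)^2 ≈ 1.199901.
EAR = 1.199901 − 1 ≈ 19.99012%.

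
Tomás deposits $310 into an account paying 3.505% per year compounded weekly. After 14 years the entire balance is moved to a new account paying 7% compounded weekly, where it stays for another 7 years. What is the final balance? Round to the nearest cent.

Phase 1: 310·(1 + 0.03505/52)^728 ≈ 506.2887.
Phase 2: 506.2887·(1 + 0.07/52)^364 ≈ 826.1509.

$826.15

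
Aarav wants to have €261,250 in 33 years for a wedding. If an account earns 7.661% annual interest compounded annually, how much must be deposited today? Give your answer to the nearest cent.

Growth factor = (1 + 0.07661)^33 ≈ 11.4268758888.
P = 261,250/11.4268758888 ≈ 22,862.7669.

€22,862.77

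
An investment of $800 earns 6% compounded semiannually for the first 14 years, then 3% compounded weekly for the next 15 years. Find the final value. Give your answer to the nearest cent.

After 14 years at 6%: 800 × 2.287927676 ≈ 1,830.3421.
Then 15 years at 3%: 1,830.3421 × 1.568108698 ≈ 2,870.1754.

$2,870.18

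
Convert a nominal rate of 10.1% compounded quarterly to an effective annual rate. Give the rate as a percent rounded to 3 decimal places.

One year is 4 periods at 0.02525 each: (1 + 0.02525)^4 ≈ 1.10489.
EAR = 1.10489 − 1 ≈ 10.48902%.

10.489%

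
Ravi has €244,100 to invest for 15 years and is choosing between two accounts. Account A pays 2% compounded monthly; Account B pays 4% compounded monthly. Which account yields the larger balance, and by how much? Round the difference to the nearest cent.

Account B, by €114,917.37

A: (1 + 0.02/12)^180 ≈ 1.34952175945, so 244,100 × 1.34952175945 ≈ 329,418.2615.
B: (1 + 0.04/12)^180 ≈ 1.82030162737, so 244,100 × 1.82030162737 ≈ 444,335.6272.
Difference ≈ 114,917.3658 in favor of B.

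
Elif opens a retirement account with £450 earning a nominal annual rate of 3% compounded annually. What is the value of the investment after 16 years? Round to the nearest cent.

£722.12

Annual rate = 3% = 0.03; years = 16.
A = 450·(1 + 0.03)^16 ≈ 450·1.60470644 ≈ 722.1179.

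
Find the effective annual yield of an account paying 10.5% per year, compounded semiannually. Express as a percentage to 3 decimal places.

One year is 2 periods at 0.0525 each: (1 + 0.0525)^2 ≈ 1.107756.
EAR = 1.107756 − 1 ≈ 10.77562%.

10.776%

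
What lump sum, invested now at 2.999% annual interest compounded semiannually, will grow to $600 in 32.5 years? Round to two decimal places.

Periodic rate = 2.999%/2 = 0.014995; 65 periods.
P = 600/(1 + 0.014995)^65 ≈ 600/2.63119894 ≈ 228.0329.

$228.03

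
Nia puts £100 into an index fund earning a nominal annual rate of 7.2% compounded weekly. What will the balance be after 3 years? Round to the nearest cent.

£124.09

Growth factor = (1 + 0.072/52)^156 ≈ 1.24091697.
A ≈ 100 × 1.24091697 ≈ 124.0917.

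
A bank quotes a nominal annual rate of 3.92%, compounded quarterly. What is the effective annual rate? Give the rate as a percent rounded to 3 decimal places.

One year is 4 periods at 0.0098 each: (1 + 0.0098)^4 ≈ 1.03978.
EAR = 1.03978 − 1 ≈ 3.97800%.

3.978%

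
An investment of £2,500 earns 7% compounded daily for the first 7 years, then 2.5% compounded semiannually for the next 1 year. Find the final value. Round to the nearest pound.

£4,183

Phase 1: 2,500·(1 + 0.07/365)^2555 ≈ 4,080.5988.
Phase 2: 4,080.5988·(1 + 0.0125)^2 ≈ 4,183.2514.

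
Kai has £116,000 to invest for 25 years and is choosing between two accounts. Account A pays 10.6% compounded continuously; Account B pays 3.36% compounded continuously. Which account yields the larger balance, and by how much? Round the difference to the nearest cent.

Account A growth factor: e^(0.106·25) = e^2.65 ≈ 14.15403864538; balance ≈ 1,641,868.4829.
Account B growth factor: e^(0.0336·25) = e^0.84 ≈ 2.31636697678; balance ≈ 268,698.5693.
Account A is larger by 1,373,169.9136.

Account A, by £1,373,169.91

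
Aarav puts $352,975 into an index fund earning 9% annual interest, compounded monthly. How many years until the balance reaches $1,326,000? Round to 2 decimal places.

14.76 years

We need (1 + 0.0075)^(12t) = 3.7566, so 12t = ln 3.7566 / ln 1.0075 ≈ 177.1309.
t ≈ 177.1309/12 = 14.7609 years.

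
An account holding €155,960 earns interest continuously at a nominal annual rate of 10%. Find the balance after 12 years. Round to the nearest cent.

€517,805.44

A = P·e^(rt) = 155,960·e^(0.1·12) = 155,960·e^1.2.
e^1.2 ≈ 3.32011692274, so A ≈ 517,805.4353.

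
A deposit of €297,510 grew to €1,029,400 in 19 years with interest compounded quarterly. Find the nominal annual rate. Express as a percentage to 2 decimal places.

6.59%

The 76-period growth factor is 1,029,400/297,510 = 3.46005.
r/4 = 3.46005^(1/76) − 1 ≈ 0.0164668, so r ≈ 4·0.0164668 = 6.58671%.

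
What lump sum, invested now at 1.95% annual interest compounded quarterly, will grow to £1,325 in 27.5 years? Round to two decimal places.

Growth factor = (1 + 0.004875)^110 ≈ 1.70735796.
P = 1,325/1.70735796 ≈ 776.0528.

£776.05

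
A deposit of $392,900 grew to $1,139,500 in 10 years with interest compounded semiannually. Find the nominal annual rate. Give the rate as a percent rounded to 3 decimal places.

(1 + r/2)^20 = 1,139,500/392,900 = 2.90023.
1 + r/2 = 2.90023^(1/20) ≈ 1.054682, so r/2 ≈ 0.0546822.
r ≈ 2·0.0546822 = 10.93644%.

10.936%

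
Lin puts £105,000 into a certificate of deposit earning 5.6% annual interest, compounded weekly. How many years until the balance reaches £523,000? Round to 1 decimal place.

We need (1 + 0.00107692)^(52t) = 4.981, so 52t = ln 4.981 / ln 1.001077 ≈ 1491.7366.
t ≈ 1491.7366/52 = 28.6872 years.

28.7 years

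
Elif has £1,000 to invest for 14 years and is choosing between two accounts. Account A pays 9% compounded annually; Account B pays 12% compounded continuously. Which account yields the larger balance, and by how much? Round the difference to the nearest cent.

Account B, by £2,023.83

A: (1 + 0.09)^14 ≈ 3.341727027, so 1,000 × 3.341727027 ≈ 3,341.7270.
B: e^(0.12·14) = e^1.68 ≈ 5.365555971, so 1,000 × 5.365555971 ≈ 5,365.5560.
Difference ≈ 2,023.8289 in favor of B.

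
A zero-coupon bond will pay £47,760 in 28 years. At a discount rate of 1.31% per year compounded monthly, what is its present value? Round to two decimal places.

£33,101.83

Growth factor = (1 + 0.0131/12)^336 ≈ 1.4428205801.
P = 47,760/1.4428205801 ≈ 33,101.8289.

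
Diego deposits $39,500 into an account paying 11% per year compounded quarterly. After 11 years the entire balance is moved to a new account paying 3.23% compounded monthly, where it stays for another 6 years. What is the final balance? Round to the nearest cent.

Phase 1: 39,500·(1 + 0.0275)^44 ≈ 130,315.9696.
Phase 2: 130,315.9696·(1 + 0.0323/12)^72 ≈ 158,143.3154.

$158,143.32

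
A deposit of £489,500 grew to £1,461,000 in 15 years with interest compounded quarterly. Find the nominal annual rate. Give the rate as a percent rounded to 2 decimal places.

The 60-period growth factor is 1,461,000/489,500 = 2.98468.
r/4 = 2.98468^(1/60) − 1 ≈ 0.018392, so r ≈ 4·0.018392 = 7.35678%.

7.36%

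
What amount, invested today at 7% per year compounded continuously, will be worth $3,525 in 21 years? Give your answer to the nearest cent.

$810.49

P = A·e^(−rt) = 3,525·e^(−1.47).
e^(−1.47) ≈ 0.2299254852, so P ≈ 810.4873.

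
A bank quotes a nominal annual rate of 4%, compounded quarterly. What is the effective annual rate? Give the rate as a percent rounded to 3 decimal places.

4.060%

One year is 4 periods at 0.01 each: (1 + 0.01)^4 ≈ 1.040604.
EAR = 1.040604 − 1 ≈ 4.06040%.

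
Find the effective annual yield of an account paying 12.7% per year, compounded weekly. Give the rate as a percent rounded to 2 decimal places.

EAR = (1 + 12.7%/52)^52 − 1 = (1 + 0.00244231)^52 − 1.
(1 + 0.00244231)^52 ≈ 1.135241, so EAR ≈ 13.52412%.

13.52%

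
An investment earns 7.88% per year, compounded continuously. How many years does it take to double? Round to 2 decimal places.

8.80 years

e^(0.0788t) = 2, so 0.0788t = ln 2 ≈ 0.69315.
t ≈ 0.69315/0.0788 ≈ 8.7963.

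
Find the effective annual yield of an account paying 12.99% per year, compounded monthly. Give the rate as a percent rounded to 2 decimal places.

EAR = (1 + 12.99%/12)^12 − 1 = (1 + 0.010825)^12 − 1.
(1 + 0.010825)^12 ≈ 1.13792, so EAR ≈ 13.79199%.

13.79%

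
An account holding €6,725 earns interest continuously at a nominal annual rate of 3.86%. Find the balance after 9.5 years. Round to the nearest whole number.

€9,704

A = P·e^(rt) = 6,725·e^(0.0386·9.5) = 6,725·e^0.3667.
e^0.3667 ≈ 1.442964965, so A ≈ 9,703.9394.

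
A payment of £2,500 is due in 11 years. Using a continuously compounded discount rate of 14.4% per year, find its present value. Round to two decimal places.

P = A·e^(−rt) = 2,500·e^(−1.584).
e^(−1.584) ≈ 0.2051528434, so P ≈ 512.8821.

£512.88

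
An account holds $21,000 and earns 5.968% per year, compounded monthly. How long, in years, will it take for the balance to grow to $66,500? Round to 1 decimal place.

19.4 years

(1 + 0.00497333)^(12t) = 66,500/21,000 = 3.1667.
12t·ln(1 + 0.00497333) = ln(3.1667); 12t = 1.1527/0.00496101 ≈ 232.3479.
t ≈ 19.3623 years.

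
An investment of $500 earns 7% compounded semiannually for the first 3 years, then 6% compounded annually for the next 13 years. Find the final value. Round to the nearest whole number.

$1,311

After 3 years at 7%: 500 × 1.229255326 ≈ 614.6277.
Then 13 years at 6%: 614.6277 × 2.13292826 ≈ 1,310.9567.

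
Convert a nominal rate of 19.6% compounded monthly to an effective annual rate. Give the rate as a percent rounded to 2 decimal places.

One year is 12 periods at 0.0163333 each: (1 + 0.0163333)^12 ≈ 1.214602.
EAR = 1.214602 − 1 ≈ 21.46021%.

21.46%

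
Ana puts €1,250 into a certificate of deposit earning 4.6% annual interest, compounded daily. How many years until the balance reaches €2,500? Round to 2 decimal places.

15.07 years

We need (1 + 0.000126027)^(365t) = 2, so 365t = ln 2 / ln 1.000126 ≈ 5500.3188.
t ≈ 5500.3188/365 = 15.0694 years.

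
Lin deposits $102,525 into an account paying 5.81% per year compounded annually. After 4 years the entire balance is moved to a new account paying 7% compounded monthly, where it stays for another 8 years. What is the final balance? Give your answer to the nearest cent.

After 4 years at 5.81%: 102,525 × 1.25344954651 ≈ 128,509.9148.
Then 8 years at 7%: 128,509.9148 × 1.74782645603 ≈ 224,613.0289.

$224,613.03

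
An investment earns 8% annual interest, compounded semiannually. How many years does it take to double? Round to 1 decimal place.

(1 + 0.04)^(2t) = 2.
2t = ln 2 / ln(1 + 0.04) ≈ 0.69315/0.0392207 ≈ 17.6730.
t ≈ 8.8365.

8.8 years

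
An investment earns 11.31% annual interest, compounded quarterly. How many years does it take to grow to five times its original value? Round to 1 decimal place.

(1 + 0.028275)^(4t) = 5.
4t = ln 5 / ln(1 + 0.028275) ≈ 1.6094/0.0278826 ≈ 57.7219.
t ≈ 14.4305.

14.4 years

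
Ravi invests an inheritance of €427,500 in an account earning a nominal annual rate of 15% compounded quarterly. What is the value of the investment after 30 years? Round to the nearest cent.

Periodic rate = 15%/4 = 0.0375; periods = 4·30 = 120.
A = 427,500·(1 + 0.0375)^120 ≈ 427,500·82.903458045395 ≈ 35,441,228.3144.

€35,441,228.31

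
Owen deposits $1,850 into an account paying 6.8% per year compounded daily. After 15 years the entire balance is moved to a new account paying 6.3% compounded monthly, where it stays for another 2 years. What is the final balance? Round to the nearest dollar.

$5,817

Phase 1: 1,850·(1 + 0.068/365)^5475 ≈ 5,129.9229.
Phase 2: 5,129.9229·(1 + 0.00525)^24 ≈ 5,816.8626.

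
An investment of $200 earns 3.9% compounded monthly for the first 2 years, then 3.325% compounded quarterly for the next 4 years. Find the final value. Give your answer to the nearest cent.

After 2 years at 3.9%: 200 × 1.08098593 ≈ 216.1972.
Then 4 years at 3.325%: 216.1972 × 1.14162223 ≈ 246.8155.

$246.82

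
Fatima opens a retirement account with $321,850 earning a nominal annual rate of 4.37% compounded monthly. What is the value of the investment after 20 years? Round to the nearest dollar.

$770,083

Growth factor = (1 + 0.0437/12)^240 ≈ 2.3926760954.
A ≈ 321,850 × 2.3926760954 ≈ 770,082.8013.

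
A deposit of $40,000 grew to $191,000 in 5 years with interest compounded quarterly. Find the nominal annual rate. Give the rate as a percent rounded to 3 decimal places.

(1 + r/4)^20 = 191,000/40,000 = 4.775.
1 + r/4 = 4.775^(1/20) ≈ 1.081306, so r/4 ≈ 0.0813061.
r ≈ 4·0.0813061 = 32.52246%.

32.522%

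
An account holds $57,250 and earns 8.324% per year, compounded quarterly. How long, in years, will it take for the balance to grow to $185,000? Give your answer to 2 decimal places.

(1 + 0.02081)^(4t) = 185,000/57,250 = 3.2314.
4t·ln(1 + 0.02081) = ln(3.2314); 4t = 1.1729/0.0205964 ≈ 56.9481.
t ≈ 14.2370 years.

14.24 years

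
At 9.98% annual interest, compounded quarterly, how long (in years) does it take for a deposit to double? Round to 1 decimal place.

7.0 years

(1 + 0.02495)^(4t) = 2.
4t = ln 2 / ln(1 + 0.02495) ≈ 0.69315/0.0246438 ≈ 28.1266.
t ≈ 7.0317.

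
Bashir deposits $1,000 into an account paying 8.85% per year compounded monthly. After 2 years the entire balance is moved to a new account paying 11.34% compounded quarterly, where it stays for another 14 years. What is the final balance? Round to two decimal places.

$5,707.97

Phase 1: 1,000·(1 + 0.007375)^24 ≈ 1,192.8561.
Phase 2: 1,192.8561·(1 + 0.02835)^56 ≈ 5,707.9661.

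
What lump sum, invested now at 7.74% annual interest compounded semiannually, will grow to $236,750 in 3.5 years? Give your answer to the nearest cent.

Periodic rate = 7.74%/2 = 0.0387; 7 periods.
P = 236,750/(1 + 0.0387)^7 ≈ 236,750/1.30446046534 ≈ 181,492.6602.

$181,492.66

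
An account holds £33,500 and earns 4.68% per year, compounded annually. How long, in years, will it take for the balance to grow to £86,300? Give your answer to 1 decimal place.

(1 + 0.0468)^t = 86,300/33,500 = 2.5761.
t·ln(1 + 0.0468) = ln(2.5761); t = 0.94628/0.0457379 ≈ 20.6893.

20.7 years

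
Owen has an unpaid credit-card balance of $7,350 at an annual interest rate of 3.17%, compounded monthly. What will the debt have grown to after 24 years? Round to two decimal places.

$15,713.14

Growth factor = (1 + 0.0317/12)^288 ≈ 2.1378419299.
A ≈ 7,350 × 2.1378419299 ≈ 15,713.1382.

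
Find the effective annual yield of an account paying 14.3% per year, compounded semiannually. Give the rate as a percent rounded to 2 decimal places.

14.81%

One year is 2 periods at 0.0715 each: (1 + 0.0715)^2 ≈ 1.148112.
EAR = 1.148112 − 1 ≈ 14.81122%.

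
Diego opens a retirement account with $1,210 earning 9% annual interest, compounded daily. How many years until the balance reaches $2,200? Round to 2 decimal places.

(1 + 0.000246575)^(365t) = 2,200/1,210 = 1.8182.
365t·ln(1 + 0.000246575) = ln(1.8182); 365t = 0.59784/0.000246545 ≈ 2424.8601.
t ≈ 6.6435 years.

6.64 years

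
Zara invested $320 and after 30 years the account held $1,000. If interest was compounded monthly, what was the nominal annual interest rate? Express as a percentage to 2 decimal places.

3.80%

(1 + r/12)^360 = 1,000/320 = 3.125.
1 + r/12 = 3.125^(1/360) ≈ 1.00317, so r/12 ≈ 0.00317011.
r ≈ 12·0.00317011 = 3.80413%.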